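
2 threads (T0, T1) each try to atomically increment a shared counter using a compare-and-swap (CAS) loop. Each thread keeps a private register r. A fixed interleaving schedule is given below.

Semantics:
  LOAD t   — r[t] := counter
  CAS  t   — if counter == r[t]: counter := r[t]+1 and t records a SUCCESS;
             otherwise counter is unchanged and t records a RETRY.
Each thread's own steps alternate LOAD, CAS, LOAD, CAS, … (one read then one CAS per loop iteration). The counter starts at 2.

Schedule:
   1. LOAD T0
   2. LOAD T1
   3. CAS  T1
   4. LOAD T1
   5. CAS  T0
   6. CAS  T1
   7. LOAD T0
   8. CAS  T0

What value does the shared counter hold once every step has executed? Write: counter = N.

   1) LOAD T0:  M=2  r_T0=2
   2) LOAD T1:  M=2  r_T1=2
   3) CAS  T1:  M=3  r_T1=2 ✓
   4) LOAD T1:  M=3  r_T1=3
   5) CAS  T0:  M=3  r_T0=2 ✗
   6) CAS  T1:  M=4  r_T1=3 ✓
   7) LOAD T0:  M=4  r_T0=4
   8) CAS  T0:  M=5  r_T0=4 ✓

counter = 5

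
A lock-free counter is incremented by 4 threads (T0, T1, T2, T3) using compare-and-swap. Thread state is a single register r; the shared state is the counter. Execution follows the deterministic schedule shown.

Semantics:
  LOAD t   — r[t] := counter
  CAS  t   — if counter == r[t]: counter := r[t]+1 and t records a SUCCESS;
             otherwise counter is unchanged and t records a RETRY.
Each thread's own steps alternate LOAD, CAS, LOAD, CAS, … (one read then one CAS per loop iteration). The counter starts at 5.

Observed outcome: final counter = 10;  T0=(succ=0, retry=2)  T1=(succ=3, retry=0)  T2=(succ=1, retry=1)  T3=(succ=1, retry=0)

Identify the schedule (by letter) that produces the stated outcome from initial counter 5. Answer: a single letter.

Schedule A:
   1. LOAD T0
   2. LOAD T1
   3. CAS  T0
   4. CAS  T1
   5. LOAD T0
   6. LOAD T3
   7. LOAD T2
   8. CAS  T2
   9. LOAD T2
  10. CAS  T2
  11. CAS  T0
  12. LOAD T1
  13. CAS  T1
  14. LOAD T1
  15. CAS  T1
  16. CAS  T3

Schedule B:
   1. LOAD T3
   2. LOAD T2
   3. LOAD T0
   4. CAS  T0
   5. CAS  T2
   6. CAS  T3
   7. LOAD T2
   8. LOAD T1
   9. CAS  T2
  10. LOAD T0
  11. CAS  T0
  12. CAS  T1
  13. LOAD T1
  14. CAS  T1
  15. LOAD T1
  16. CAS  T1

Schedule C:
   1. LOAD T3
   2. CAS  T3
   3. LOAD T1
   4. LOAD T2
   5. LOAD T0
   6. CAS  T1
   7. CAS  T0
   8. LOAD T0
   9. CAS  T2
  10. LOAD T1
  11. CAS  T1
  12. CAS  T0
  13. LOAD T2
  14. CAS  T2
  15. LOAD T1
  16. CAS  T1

C

Simulating candidate C:
T3 LOAD — after: cnt=5, r=5 — load
T3 CAS — after: cnt=6, r=5 — ok
T1 LOAD — after: cnt=6, r=6 — load
T2 LOAD — after: cnt=6, r=6 — load
T0 LOAD — after: cnt=6, r=6 — load
T1 CAS — after: cnt=7, r=6 — ok
T0 CAS — after: cnt=7, r=6 — retry
T0 LOAD — after: cnt=7, r=7 — load
T2 CAS — after: cnt=7, r=6 — retry
T1 LOAD — after: cnt=7, r=7 — load
T1 CAS — after: cnt=8, r=7 — ok
T0 CAS — after: cnt=8, r=7 — retry
T2 LOAD — after: cnt=8, r=8 — load
T2 CAS — after: cnt=9, r=8 — ok
T1 LOAD — after: cnt=9, r=9 — load
T1 CAS — after: cnt=10, r=9 — ok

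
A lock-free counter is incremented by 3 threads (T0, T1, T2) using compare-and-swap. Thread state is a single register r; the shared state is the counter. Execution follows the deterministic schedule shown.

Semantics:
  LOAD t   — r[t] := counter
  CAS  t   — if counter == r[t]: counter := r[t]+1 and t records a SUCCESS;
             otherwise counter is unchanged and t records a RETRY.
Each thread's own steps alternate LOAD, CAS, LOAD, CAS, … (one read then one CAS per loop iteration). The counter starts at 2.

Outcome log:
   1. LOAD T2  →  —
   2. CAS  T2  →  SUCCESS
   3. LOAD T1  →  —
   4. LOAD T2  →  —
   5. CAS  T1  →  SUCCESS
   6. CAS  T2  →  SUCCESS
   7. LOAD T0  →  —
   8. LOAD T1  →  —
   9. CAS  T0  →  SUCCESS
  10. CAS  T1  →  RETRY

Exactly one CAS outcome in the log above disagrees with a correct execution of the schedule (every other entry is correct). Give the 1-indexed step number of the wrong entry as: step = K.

Correct run:
#1 T2 reads 2
#2 T2 CAS(2→3) writes; counter now 3
#3 T1 reads 3
#4 T2 reads 3
#5 T1 CAS(3→4) writes; counter now 4
#6 T2 CAS(3→4) fails; counter now 4
#7 T0 reads 4
#8 T1 reads 4
#9 T0 CAS(4→5) writes; counter now 5
#10 T1 CAS(4→5) fails; counter now 5
Mismatch at 6.

step = 6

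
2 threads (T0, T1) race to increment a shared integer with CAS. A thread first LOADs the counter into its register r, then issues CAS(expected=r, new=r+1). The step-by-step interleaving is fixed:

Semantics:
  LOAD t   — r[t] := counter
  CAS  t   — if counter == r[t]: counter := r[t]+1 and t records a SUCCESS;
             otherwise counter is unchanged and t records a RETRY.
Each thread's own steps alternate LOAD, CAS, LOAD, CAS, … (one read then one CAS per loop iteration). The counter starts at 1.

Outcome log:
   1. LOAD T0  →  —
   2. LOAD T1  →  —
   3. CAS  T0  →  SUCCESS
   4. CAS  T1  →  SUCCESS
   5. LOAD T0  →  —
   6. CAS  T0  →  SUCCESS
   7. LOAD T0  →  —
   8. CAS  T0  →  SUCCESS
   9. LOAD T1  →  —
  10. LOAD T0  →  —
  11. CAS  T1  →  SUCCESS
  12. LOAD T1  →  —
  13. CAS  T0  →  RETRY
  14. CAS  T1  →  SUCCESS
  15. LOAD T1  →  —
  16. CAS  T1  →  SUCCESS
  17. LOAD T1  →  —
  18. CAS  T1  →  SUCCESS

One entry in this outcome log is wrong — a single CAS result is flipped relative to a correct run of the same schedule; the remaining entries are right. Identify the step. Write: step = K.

Correct run:
1. LOAD T0 → mem=1 r[T0]=1 [LOAD]
2. LOAD T1 → mem=1 r[T1]=1 [LOAD]
3. CAS T0 → mem=2 r[T0]=1 [OK]
4. CAS T1 → mem=2 r[T1]=1 [RETRY]
5. LOAD T0 → mem=2 r[T0]=2 [LOAD]
6. CAS T0 → mem=3 r[T0]=2 [OK]
7. LOAD T0 → mem=3 r[T0]=3 [LOAD]
8. CAS T0 → mem=4 r[T0]=3 [OK]
9. LOAD T1 → mem=4 r[T1]=4 [LOAD]
10. LOAD T0 → mem=4 r[T0]=4 [LOAD]
11. CAS T1 → mem=5 r[T1]=4 [OK]
12. LOAD T1 → mem=5 r[T1]=5 [LOAD]
13. CAS T0 → mem=5 r[T0]=4 [RETRY]
14. CAS T1 → mem=6 r[T1]=5 [OK]
15. LOAD T1 → mem=6 r[T1]=6 [LOAD]
16. CAS T1 → mem=7 r[T1]=6 [OK]
17. LOAD T1 → mem=7 r[T1]=7 [LOAD]
18. CAS T1 → mem=8 r[T1]=7 [OK]
Mismatch at 4.

step = 4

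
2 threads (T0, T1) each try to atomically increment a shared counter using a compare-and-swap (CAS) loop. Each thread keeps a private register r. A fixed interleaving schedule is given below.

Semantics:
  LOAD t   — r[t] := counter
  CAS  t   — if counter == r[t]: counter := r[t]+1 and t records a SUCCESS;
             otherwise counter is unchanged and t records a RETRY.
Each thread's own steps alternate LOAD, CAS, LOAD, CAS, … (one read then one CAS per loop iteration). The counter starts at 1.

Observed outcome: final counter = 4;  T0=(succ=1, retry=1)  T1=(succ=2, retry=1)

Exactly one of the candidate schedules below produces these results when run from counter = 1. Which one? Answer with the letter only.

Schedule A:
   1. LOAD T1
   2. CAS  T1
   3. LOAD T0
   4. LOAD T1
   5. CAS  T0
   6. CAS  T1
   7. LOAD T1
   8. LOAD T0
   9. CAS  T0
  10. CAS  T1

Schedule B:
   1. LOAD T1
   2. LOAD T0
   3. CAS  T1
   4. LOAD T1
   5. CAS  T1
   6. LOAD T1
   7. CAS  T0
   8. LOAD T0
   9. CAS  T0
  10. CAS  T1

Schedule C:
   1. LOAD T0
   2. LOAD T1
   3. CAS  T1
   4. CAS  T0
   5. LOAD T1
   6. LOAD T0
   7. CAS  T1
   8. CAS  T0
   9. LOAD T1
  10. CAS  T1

B

Simulating candidate B:
step 1: T1 LOAD ⇒ load; ctr=1 reg=1
step 2: T0 LOAD ⇒ load; ctr=1 reg=1
step 3: T1 CAS ⇒ ok; ctr=2 reg=1
step 4: T1 LOAD ⇒ load; ctr=2 reg=2
step 5: T1 CAS ⇒ ok; ctr=3 reg=2
step 6: T1 LOAD ⇒ load; ctr=3 reg=3
step 7: T0 CAS ⇒ retry; ctr=3 reg=1
step 8: T0 LOAD ⇒ load; ctr=3 reg=3
step 9: T0 CAS ⇒ ok; ctr=4 reg=3
step 10: T1 CAS ⇒ retry; ctr=4 reg=3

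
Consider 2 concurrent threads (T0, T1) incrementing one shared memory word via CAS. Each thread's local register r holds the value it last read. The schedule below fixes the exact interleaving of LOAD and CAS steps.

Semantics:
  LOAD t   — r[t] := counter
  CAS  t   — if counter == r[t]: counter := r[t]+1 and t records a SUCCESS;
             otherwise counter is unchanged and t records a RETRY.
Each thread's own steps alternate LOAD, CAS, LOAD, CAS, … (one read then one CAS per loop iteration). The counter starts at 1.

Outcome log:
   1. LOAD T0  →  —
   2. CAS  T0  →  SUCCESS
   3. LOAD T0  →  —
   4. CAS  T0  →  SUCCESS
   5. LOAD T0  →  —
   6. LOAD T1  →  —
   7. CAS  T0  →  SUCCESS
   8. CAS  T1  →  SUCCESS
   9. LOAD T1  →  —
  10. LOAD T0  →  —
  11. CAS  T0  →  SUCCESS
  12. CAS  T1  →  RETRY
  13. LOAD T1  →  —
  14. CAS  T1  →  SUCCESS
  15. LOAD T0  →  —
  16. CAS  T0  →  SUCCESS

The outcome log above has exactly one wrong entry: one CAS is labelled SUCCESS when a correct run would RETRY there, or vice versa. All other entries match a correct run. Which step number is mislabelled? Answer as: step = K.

step = 8

Re-executing:
1. LOAD T0 → mem=1 r[T0]=1 [LOAD]
2. CAS T0 → mem=2 r[T0]=1 [OK]
3. LOAD T0 → mem=2 r[T0]=2 [LOAD]
4. CAS T0 → mem=3 r[T0]=2 [OK]
5. LOAD T0 → mem=3 r[T0]=3 [LOAD]
6. LOAD T1 → mem=3 r[T1]=3 [LOAD]
7. CAS T0 → mem=4 r[T0]=3 [OK]
8. CAS T1 → mem=4 r[T1]=3 [RETRY]
9. LOAD T1 → mem=4 r[T1]=4 [LOAD]
10. LOAD T0 → mem=4 r[T0]=4 [LOAD]
11. CAS T0 → mem=5 r[T0]=4 [OK]
12. CAS T1 → mem=5 r[T1]=4 [RETRY]
13. LOAD T1 → mem=5 r[T1]=5 [LOAD]
14. CAS T1 → mem=6 r[T1]=5 [OK]
15. LOAD T0 → mem=6 r[T0]=6 [LOAD]
16. CAS T0 → mem=7 r[T0]=6 [OK]
Log disagrees first at step 8.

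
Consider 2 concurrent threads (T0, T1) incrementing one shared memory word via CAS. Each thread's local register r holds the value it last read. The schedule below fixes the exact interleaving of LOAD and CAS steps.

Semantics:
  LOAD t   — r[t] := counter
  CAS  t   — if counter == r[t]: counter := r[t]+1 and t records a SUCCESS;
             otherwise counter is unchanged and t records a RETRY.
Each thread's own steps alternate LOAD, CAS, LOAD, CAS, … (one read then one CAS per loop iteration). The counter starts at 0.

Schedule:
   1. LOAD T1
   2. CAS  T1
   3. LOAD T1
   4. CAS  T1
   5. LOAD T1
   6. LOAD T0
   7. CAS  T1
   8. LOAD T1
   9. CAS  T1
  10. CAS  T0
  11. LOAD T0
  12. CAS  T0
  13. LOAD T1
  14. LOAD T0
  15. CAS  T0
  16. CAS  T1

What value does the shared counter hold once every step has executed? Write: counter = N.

counter = 6

   1) LOAD T1:  M=0  r_T1=0
   2) CAS  T1:  M=1  r_T1=0 ✓
   3) LOAD T1:  M=1  r_T1=1
   4) CAS  T1:  M=2  r_T1=1 ✓
   5) LOAD T1:  M=2  r_T1=2
   6) LOAD T0:  M=2  r_T0=2
   7) CAS  T1:  M=3  r_T1=2 ✓
   8) LOAD T1:  M=3  r_T1=3
   9) CAS  T1:  M=4  r_T1=3 ✓
  10) CAS  T0:  M=4  r_T0=2 ✗
  11) LOAD T0:  M=4  r_T0=4
  12) CAS  T0:  M=5  r_T0=4 ✓
  13) LOAD T1:  M=5  r_T1=5
  14) LOAD T0:  M=5  r_T0=5
  15) CAS  T0:  M=6  r_T0=5 ✓
  16) CAS  T1:  M=6  r_T1=5 ✗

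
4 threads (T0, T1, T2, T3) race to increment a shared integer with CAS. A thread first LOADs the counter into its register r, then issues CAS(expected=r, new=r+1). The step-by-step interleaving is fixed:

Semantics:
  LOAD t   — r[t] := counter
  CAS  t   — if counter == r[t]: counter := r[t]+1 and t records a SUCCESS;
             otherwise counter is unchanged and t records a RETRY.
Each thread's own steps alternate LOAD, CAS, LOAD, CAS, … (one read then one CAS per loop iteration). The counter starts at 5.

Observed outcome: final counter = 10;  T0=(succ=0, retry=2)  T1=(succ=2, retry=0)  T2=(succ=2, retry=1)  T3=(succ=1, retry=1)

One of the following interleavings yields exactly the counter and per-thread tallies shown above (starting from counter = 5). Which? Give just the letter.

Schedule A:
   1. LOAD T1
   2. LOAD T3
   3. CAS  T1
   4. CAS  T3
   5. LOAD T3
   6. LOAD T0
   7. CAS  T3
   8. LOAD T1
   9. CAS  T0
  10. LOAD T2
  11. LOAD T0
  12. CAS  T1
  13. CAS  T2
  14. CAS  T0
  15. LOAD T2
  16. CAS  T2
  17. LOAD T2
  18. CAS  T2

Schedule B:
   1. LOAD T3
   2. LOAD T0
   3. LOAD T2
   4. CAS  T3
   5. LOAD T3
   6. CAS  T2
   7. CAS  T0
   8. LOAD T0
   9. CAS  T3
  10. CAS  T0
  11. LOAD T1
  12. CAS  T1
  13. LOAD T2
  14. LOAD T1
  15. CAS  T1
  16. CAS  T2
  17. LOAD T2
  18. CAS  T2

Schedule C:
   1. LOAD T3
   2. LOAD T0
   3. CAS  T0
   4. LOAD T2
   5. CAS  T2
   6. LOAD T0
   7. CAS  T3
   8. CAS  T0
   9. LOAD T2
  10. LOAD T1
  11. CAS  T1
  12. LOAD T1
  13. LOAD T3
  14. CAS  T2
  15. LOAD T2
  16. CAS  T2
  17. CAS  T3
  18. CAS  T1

A

Tracing schedule A:
#1 T1 reads 5
#2 T3 reads 5
#3 T1 CAS(5→6) writes; counter now 6
#4 T3 CAS(5→6) fails; counter now 6
#5 T3 reads 6
#6 T0 reads 6
#7 T3 CAS(6→7) writes; counter now 7
#8 T1 reads 7
#9 T0 CAS(6→7) fails; counter now 7
#10 T2 reads 7
#11 T0 reads 7
#12 T1 CAS(7→8) writes; counter now 8
#13 T2 CAS(7→8) fails; counter now 8
#14 T0 CAS(7→8) fails; counter now 8
#15 T2 reads 8
#16 T2 CAS(8→9) writes; counter now 9
#17 T2 reads 9
#18 T2 CAS(9→10) writes; counter now 10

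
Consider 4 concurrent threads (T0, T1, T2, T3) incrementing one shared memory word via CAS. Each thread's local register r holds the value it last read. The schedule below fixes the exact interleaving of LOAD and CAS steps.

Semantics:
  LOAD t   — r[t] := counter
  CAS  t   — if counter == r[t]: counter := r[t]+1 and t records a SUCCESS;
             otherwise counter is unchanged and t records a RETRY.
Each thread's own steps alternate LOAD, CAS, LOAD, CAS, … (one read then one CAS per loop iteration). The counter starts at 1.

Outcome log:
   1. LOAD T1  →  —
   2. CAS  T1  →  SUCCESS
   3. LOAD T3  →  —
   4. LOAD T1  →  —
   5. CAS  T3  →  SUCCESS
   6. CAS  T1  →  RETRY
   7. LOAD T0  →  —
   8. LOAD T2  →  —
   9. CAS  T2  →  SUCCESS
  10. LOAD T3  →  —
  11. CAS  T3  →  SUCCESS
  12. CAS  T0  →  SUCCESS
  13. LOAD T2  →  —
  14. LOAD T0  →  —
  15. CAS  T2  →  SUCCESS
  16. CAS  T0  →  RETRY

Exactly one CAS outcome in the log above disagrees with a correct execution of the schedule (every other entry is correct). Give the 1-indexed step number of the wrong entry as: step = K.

step = 12

Correct run:
#1 T1 reads 1
#2 T1 CAS(1→2) writes; counter now 2
#3 T3 reads 2
#4 T1 reads 2
#5 T3 CAS(2→3) writes; counter now 3
#6 T1 CAS(2→3) fails; counter now 3
#7 T0 reads 3
#8 T2 reads 3
#9 T2 CAS(3→4) writes; counter now 4
#10 T3 reads 4
#11 T3 CAS(4→5) writes; counter now 5
#12 T0 CAS(3→4) fails; counter now 5
#13 T2 reads 5
#14 T0 reads 5
#15 T2 CAS(5→6) writes; counter now 6
#16 T0 CAS(5→6) fails; counter now 6
Mismatch at 12.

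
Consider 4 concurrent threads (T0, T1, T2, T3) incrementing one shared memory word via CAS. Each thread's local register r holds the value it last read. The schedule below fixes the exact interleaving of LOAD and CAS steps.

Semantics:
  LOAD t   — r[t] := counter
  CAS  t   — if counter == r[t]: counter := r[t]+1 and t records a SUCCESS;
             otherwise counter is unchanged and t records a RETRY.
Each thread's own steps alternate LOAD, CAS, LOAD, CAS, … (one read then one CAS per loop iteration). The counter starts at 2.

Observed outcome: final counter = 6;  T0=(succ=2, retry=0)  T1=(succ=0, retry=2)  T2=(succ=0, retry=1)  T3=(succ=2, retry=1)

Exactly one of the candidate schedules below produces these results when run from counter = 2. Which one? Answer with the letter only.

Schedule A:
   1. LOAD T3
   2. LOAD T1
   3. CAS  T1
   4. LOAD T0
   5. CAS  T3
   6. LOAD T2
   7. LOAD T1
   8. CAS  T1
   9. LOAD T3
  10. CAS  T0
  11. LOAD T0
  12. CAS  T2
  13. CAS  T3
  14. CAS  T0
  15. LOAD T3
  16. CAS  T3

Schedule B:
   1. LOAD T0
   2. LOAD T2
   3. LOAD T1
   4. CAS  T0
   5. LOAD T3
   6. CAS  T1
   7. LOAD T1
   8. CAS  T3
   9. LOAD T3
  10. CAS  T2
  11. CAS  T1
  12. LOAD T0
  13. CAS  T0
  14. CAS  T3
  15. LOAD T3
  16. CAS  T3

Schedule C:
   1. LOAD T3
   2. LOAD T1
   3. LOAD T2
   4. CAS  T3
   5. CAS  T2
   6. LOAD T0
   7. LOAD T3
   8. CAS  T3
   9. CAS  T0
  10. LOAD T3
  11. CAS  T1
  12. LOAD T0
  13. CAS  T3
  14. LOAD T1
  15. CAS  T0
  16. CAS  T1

B

Simulating candidate B:
step 1: T0 LOAD ⇒ load; ctr=2 reg=2
step 2: T2 LOAD ⇒ load; ctr=2 reg=2
step 3: T1 LOAD ⇒ load; ctr=2 reg=2
step 4: T0 CAS ⇒ ok; ctr=3 reg=2
step 5: T3 LOAD ⇒ load; ctr=3 reg=3
step 6: T1 CAS ⇒ retry; ctr=3 reg=2
step 7: T1 LOAD ⇒ load; ctr=3 reg=3
step 8: T3 CAS ⇒ ok; ctr=4 reg=3
step 9: T3 LOAD ⇒ load; ctr=4 reg=4
step 10: T2 CAS ⇒ retry; ctr=4 reg=2
step 11: T1 CAS ⇒ retry; ctr=4 reg=3
step 12: T0 LOAD ⇒ load; ctr=4 reg=4
step 13: T0 CAS ⇒ ok; ctr=5 reg=4
step 14: T3 CAS ⇒ retry; ctr=5 reg=4
step 15: T3 LOAD ⇒ load; ctr=5 reg=5
step 16: T3 CAS ⇒ ok; ctr=6 reg=5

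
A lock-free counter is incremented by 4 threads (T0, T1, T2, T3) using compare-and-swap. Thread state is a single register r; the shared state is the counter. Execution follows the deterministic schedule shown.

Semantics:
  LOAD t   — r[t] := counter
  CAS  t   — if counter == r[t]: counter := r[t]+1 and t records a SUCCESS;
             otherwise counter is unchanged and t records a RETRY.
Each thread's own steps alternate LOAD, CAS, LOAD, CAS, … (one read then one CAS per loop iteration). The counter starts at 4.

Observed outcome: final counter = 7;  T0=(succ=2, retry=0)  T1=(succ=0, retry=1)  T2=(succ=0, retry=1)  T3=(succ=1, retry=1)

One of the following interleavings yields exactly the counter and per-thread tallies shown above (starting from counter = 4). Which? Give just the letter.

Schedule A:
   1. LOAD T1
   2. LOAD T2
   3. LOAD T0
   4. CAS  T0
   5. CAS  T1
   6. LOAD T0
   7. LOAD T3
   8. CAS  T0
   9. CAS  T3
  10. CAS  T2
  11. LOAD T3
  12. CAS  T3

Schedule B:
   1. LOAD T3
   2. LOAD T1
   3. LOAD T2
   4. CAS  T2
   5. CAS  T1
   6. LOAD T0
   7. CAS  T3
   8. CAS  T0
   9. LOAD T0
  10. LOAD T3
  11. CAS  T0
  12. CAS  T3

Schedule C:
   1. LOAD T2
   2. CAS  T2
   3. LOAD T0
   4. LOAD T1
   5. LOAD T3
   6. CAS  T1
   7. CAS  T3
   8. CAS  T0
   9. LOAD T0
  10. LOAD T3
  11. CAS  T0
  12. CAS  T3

Simulating candidate A:
step 1: T1 LOAD ⇒ load; ctr=4 reg=4
step 2: T2 LOAD ⇒ load; ctr=4 reg=4
step 3: T0 LOAD ⇒ load; ctr=4 reg=4
step 4: T0 CAS ⇒ ok; ctr=5 reg=4
step 5: T1 CAS ⇒ retry; ctr=5 reg=4
step 6: T0 LOAD ⇒ load; ctr=5 reg=5
step 7: T3 LOAD ⇒ load; ctr=5 reg=5
step 8: T0 CAS ⇒ ok; ctr=6 reg=5
step 9: T3 CAS ⇒ retry; ctr=6 reg=5
step 10: T2 CAS ⇒ retry; ctr=6 reg=4
step 11: T3 LOAD ⇒ load; ctr=6 reg=6
step 12: T3 CAS ⇒ ok; ctr=7 reg=6

A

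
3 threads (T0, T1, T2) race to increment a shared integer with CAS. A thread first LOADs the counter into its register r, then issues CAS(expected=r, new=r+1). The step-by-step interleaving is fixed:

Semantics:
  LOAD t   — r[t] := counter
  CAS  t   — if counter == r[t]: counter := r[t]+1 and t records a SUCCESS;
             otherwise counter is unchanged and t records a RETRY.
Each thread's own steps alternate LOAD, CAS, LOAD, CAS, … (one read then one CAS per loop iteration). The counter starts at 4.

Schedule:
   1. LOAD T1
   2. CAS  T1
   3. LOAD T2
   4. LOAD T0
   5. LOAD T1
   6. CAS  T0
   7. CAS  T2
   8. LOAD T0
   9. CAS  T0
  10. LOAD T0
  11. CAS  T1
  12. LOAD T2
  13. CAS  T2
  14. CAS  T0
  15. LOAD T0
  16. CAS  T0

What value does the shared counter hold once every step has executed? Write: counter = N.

counter = 9

step 1: T1 LOAD ⇒ load; ctr=4 reg=4
step 2: T1 CAS ⇒ ok; ctr=5 reg=4
step 3: T2 LOAD ⇒ load; ctr=5 reg=5
step 4: T0 LOAD ⇒ load; ctr=5 reg=5
step 5: T1 LOAD ⇒ load; ctr=5 reg=5
step 6: T0 CAS ⇒ ok; ctr=6 reg=5
step 7: T2 CAS ⇒ retry; ctr=6 reg=5
step 8: T0 LOAD ⇒ load; ctr=6 reg=6
step 9: T0 CAS ⇒ ok; ctr=7 reg=6
step 10: T0 LOAD ⇒ load; ctr=7 reg=7
step 11: T1 CAS ⇒ retry; ctr=7 reg=5
step 12: T2 LOAD ⇒ load; ctr=7 reg=7
step 13: T2 CAS ⇒ ok; ctr=8 reg=7
step 14: T0 CAS ⇒ retry; ctr=8 reg=7
step 15: T0 LOAD ⇒ load; ctr=8 reg=8
step 16: T0 CAS ⇒ ok; ctr=9 reg=8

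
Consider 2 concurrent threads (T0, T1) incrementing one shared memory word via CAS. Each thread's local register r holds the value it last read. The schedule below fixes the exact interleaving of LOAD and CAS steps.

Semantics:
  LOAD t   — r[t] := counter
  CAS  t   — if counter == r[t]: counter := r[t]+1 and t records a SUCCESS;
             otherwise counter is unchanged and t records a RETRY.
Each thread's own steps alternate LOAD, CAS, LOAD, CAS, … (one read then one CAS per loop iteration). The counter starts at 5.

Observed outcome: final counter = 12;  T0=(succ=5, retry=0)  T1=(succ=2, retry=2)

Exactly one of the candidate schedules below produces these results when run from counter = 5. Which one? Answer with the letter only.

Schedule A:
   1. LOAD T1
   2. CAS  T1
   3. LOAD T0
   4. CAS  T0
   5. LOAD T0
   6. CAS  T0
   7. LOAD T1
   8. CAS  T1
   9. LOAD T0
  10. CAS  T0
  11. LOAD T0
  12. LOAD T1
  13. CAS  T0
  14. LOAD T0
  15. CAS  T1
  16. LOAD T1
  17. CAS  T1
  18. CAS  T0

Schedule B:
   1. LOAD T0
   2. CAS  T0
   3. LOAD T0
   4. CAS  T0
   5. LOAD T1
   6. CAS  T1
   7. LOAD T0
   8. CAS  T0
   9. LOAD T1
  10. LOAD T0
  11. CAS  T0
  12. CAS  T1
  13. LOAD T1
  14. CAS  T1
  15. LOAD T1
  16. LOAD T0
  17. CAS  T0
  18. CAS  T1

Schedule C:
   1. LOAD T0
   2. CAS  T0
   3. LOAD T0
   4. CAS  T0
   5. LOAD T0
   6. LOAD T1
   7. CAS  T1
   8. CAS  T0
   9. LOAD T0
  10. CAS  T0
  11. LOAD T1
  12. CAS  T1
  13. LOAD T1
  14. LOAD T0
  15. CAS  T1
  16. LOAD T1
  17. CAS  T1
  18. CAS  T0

B

Tracing schedule B:
   1) LOAD T0:  M=5  r_T0=5
   2) CAS  T0:  M=6  r_T0=5 ✓
   3) LOAD T0:  M=6  r_T0=6
   4) CAS  T0:  M=7  r_T0=6 ✓
   5) LOAD T1:  M=7  r_T1=7
   6) CAS  T1:  M=8  r_T1=7 ✓
   7) LOAD T0:  M=8  r_T0=8
   8) CAS  T0:  M=9  r_T0=8 ✓
   9) LOAD T1:  M=9  r_T1=9
  10) LOAD T0:  M=9  r_T0=9
  11) CAS  T0:  M=10  r_T0=9 ✓
  12) CAS  T1:  M=10  r_T1=9 ✗
  13) LOAD T1:  M=10  r_T1=10
  14) CAS  T1:  M=11  r_T1=10 ✓
  15) LOAD T1:  M=11  r_T1=11
  16) LOAD T0:  M=11  r_T0=11
  17) CAS  T0:  M=12  r_T0=11 ✓
  18) CAS  T1:  M=12  r_T1=11 ✗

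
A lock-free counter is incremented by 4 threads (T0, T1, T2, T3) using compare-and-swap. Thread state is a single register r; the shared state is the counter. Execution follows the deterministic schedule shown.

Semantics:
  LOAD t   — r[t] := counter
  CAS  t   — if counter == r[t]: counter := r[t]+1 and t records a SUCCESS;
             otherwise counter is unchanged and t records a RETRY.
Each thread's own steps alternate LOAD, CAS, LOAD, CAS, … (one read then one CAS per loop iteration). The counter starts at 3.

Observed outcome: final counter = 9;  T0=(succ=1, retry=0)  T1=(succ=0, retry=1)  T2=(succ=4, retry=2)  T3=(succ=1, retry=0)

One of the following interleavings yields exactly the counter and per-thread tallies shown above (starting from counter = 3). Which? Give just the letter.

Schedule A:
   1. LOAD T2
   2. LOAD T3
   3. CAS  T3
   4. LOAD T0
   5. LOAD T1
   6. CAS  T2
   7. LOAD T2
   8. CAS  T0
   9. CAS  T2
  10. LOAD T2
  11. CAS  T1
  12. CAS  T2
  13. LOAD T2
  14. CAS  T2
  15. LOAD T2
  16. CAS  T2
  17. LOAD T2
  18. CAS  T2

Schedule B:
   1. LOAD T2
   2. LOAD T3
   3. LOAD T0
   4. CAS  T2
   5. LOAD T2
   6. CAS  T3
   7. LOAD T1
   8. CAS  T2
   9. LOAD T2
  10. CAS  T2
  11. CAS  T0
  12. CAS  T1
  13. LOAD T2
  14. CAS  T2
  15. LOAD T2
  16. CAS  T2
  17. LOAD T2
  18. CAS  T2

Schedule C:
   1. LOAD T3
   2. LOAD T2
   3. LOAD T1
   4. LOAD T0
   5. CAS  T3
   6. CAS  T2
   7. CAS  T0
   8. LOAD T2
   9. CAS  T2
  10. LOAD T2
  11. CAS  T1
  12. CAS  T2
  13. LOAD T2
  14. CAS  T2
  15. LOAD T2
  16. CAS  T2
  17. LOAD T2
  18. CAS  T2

Run A:
step 1: T2 LOAD ⇒ load; ctr=3 reg=3
step 2: T3 LOAD ⇒ load; ctr=3 reg=3
step 3: T3 CAS ⇒ ok; ctr=4 reg=3
step 4: T0 LOAD ⇒ load; ctr=4 reg=4
step 5: T1 LOAD ⇒ load; ctr=4 reg=4
step 6: T2 CAS ⇒ retry; ctr=4 reg=3
step 7: T2 LOAD ⇒ load; ctr=4 reg=4
step 8: T0 CAS ⇒ ok; ctr=5 reg=4
step 9: T2 CAS ⇒ retry; ctr=5 reg=4
step 10: T2 LOAD ⇒ load; ctr=5 reg=5
step 11: T1 CAS ⇒ retry; ctr=5 reg=4
step 12: T2 CAS ⇒ ok; ctr=6 reg=5
step 13: T2 LOAD ⇒ load; ctr=6 reg=6
step 14: T2 CAS ⇒ ok; ctr=7 reg=6
step 15: T2 LOAD ⇒ load; ctr=7 reg=7
step 16: T2 CAS ⇒ ok; ctr=8 reg=7
step 17: T2 LOAD ⇒ load; ctr=8 reg=8
step 18: T2 CAS ⇒ ok; ctr=9 reg=8

A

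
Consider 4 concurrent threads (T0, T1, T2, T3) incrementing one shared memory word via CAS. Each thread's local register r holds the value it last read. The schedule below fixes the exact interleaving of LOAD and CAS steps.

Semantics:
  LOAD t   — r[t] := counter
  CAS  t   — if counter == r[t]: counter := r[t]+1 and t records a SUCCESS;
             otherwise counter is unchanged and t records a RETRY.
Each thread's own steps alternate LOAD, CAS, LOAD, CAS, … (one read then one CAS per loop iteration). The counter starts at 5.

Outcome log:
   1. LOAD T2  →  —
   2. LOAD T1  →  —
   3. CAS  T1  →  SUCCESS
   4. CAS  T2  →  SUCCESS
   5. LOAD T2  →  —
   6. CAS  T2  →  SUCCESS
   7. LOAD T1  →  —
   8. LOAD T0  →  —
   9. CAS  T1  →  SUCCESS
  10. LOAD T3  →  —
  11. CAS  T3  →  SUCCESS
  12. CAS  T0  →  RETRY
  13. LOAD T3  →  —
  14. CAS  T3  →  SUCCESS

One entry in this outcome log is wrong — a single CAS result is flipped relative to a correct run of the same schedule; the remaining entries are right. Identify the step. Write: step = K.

Re-executing:
1. LOAD T2 → mem=5 r[T2]=5 [LOAD]
2. LOAD T1 → mem=5 r[T1]=5 [LOAD]
3. CAS T1 → mem=6 r[T1]=5 [OK]
4. CAS T2 → mem=6 r[T2]=5 [RETRY]
5. LOAD T2 → mem=6 r[T2]=6 [LOAD]
6. CAS T2 → mem=7 r[T2]=6 [OK]
7. LOAD T1 → mem=7 r[T1]=7 [LOAD]
8. LOAD T0 → mem=7 r[T0]=7 [LOAD]
9. CAS T1 → mem=8 r[T1]=7 [OK]
10. LOAD T3 → mem=8 r[T3]=8 [LOAD]
11. CAS T3 → mem=9 r[T3]=8 [OK]
12. CAS T0 → mem=9 r[T0]=7 [RETRY]
13. LOAD T3 → mem=9 r[T3]=9 [LOAD]
14. CAS T3 → mem=10 r[T3]=9 [OK]
Mismatch at 4.

step = 4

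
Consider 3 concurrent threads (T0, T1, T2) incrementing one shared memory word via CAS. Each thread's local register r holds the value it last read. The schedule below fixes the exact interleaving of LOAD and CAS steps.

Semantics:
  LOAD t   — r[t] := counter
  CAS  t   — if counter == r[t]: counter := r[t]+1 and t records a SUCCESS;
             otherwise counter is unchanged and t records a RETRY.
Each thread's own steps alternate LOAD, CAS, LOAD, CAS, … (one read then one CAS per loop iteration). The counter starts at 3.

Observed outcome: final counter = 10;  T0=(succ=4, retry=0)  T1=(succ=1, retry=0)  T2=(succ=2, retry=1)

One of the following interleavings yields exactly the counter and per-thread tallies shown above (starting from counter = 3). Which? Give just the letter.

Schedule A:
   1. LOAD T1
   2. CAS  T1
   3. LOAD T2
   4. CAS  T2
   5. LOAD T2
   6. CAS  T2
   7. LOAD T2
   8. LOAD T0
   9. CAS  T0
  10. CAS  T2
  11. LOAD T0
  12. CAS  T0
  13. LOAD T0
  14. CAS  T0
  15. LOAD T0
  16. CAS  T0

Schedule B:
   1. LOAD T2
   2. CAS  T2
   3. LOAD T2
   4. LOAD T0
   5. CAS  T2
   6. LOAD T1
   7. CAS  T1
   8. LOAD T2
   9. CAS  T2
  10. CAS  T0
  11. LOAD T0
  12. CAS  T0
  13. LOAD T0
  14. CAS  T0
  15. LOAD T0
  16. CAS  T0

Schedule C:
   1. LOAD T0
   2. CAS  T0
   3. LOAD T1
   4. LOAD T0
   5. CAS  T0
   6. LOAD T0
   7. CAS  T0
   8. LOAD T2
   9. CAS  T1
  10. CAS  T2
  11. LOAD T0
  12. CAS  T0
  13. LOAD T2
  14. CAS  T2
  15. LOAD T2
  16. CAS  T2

A

Tracing schedule A:
1. LOAD T1 → mem=3 r[T1]=3 [LOAD]
2. CAS T1 → mem=4 r[T1]=3 [OK]
3. LOAD T2 → mem=4 r[T2]=4 [LOAD]
4. CAS T2 → mem=5 r[T2]=4 [OK]
5. LOAD T2 → mem=5 r[T2]=5 [LOAD]
6. CAS T2 → mem=6 r[T2]=5 [OK]
7. LOAD T2 → mem=6 r[T2]=6 [LOAD]
8. LOAD T0 → mem=6 r[T0]=6 [LOAD]
9. CAS T0 → mem=7 r[T0]=6 [OK]
10. CAS T2 → mem=7 r[T2]=6 [RETRY]
11. LOAD T0 → mem=7 r[T0]=7 [LOAD]
12. CAS T0 → mem=8 r[T0]=7 [OK]
13. LOAD T0 → mem=8 r[T0]=8 [LOAD]
14. CAS T0 → mem=9 r[T0]=8 [OK]
15. LOAD T0 → mem=9 r[T0]=9 [LOAD]
16. CAS T0 → mem=10 r[T0]=9 [OK]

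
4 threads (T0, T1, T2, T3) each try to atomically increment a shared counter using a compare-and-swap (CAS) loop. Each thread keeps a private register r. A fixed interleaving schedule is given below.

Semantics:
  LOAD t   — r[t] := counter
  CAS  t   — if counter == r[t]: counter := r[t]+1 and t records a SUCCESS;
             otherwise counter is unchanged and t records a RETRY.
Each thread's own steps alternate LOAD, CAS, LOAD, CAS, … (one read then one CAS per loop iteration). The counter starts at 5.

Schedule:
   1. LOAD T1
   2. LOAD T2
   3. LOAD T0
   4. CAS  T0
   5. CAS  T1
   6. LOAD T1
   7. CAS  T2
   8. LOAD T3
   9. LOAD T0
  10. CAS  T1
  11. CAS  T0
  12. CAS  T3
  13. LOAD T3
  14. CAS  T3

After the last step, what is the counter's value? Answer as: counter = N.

T1 LOAD — after: cnt=5, r=5 — load
T2 LOAD — after: cnt=5, r=5 — load
T0 LOAD — after: cnt=5, r=5 — load
T0 CAS — after: cnt=6, r=5 — ok
T1 CAS — after: cnt=6, r=5 — retry
T1 LOAD — after: cnt=6, r=6 — load
T2 CAS — after: cnt=6, r=5 — retry
T3 LOAD — after: cnt=6, r=6 — load
T0 LOAD — after: cnt=6, r=6 — load
T1 CAS — after: cnt=7, r=6 — ok
T0 CAS — after: cnt=7, r=6 — retry
T3 CAS — after: cnt=7, r=6 — retry
T3 LOAD — after: cnt=7, r=7 — load
T3 CAS — after: cnt=8, r=7 — ok

counter = 8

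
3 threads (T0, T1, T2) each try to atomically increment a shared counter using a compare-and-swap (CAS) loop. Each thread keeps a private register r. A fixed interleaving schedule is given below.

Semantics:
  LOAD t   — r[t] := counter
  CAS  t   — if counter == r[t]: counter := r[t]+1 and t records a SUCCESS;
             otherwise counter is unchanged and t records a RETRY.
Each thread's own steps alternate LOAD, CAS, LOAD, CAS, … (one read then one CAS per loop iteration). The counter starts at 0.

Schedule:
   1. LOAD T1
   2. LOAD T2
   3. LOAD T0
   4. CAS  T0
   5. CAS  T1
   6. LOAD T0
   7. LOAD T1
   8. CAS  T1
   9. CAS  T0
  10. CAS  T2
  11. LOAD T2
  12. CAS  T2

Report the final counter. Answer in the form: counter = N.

step 1: T1 LOAD ⇒ load; ctr=0 reg=0
step 2: T2 LOAD ⇒ load; ctr=0 reg=0
step 3: T0 LOAD ⇒ load; ctr=0 reg=0
step 4: T0 CAS ⇒ ok; ctr=1 reg=0
step 5: T1 CAS ⇒ retry; ctr=1 reg=0
step 6: T0 LOAD ⇒ load; ctr=1 reg=1
step 7: T1 LOAD ⇒ load; ctr=1 reg=1
step 8: T1 CAS ⇒ ok; ctr=2 reg=1
step 9: T0 CAS ⇒ retry; ctr=2 reg=1
step 10: T2 CAS ⇒ retry; ctr=2 reg=0
step 11: T2 LOAD ⇒ load; ctr=2 reg=2
step 12: T2 CAS ⇒ ok; ctr=3 reg=2

counter = 3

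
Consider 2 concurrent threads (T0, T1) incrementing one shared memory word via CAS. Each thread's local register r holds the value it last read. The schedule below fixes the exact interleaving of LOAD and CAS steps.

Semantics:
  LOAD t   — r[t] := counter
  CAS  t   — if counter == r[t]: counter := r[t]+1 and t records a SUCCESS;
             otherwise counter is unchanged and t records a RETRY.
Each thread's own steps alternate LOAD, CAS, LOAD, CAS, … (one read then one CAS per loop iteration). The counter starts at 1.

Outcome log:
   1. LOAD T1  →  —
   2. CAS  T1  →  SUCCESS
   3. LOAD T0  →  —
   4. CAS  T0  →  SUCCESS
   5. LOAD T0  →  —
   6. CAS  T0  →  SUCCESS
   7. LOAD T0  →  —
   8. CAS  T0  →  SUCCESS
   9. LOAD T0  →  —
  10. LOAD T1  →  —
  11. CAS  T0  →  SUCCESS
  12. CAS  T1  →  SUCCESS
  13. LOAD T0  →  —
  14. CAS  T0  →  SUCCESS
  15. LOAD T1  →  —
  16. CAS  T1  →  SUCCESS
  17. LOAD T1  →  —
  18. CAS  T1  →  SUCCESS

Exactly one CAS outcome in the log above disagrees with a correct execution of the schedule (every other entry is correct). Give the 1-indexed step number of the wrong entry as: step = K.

step = 12

Correct run:
step 1: T1 LOAD ⇒ load; ctr=1 reg=1
step 2: T1 CAS ⇒ ok; ctr=2 reg=1
step 3: T0 LOAD ⇒ load; ctr=2 reg=2
step 4: T0 CAS ⇒ ok; ctr=3 reg=2
step 5: T0 LOAD ⇒ load; ctr=3 reg=3
step 6: T0 CAS ⇒ ok; ctr=4 reg=3
step 7: T0 LOAD ⇒ load; ctr=4 reg=4
step 8: T0 CAS ⇒ ok; ctr=5 reg=4
step 9: T0 LOAD ⇒ load; ctr=5 reg=5
step 10: T1 LOAD ⇒ load; ctr=5 reg=5
step 11: T0 CAS ⇒ ok; ctr=6 reg=5
step 12: T1 CAS ⇒ retry; ctr=6 reg=5
step 13: T0 LOAD ⇒ load; ctr=6 reg=6
step 14: T0 CAS ⇒ ok; ctr=7 reg=6
step 15: T1 LOAD ⇒ load; ctr=7 reg=7
step 16: T1 CAS ⇒ ok; ctr=8 reg=7
step 17: T1 LOAD ⇒ load; ctr=8 reg=8
step 18: T1 CAS ⇒ ok; ctr=9 reg=8
Log disagrees first at step 12.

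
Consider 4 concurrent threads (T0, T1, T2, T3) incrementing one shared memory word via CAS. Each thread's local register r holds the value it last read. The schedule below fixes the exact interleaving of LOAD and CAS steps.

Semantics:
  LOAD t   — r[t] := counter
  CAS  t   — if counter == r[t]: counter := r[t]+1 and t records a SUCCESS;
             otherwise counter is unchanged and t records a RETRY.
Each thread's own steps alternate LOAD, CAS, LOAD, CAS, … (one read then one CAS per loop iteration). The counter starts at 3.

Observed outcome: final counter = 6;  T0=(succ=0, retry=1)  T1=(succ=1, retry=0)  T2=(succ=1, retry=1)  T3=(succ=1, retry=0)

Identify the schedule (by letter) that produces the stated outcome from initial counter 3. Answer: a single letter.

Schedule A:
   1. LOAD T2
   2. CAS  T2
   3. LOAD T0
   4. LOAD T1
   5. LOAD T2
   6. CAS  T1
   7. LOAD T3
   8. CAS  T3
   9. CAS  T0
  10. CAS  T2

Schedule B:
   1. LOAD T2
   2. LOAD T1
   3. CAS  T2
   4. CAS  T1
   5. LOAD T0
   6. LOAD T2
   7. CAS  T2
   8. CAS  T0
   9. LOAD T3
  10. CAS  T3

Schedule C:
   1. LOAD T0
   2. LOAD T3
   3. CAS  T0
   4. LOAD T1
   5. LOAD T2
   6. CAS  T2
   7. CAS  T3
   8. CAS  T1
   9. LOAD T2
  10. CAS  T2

Simulating candidate A:
[1] T2.load  rd  (counter 3, T2.r 3)
[2] T2.cas  hit  (counter 4, T2.r 3)
[3] T0.load  rd  (counter 4, T0.r 4)
[4] T1.load  rd  (counter 4, T1.r 4)
[5] T2.load  rd  (counter 4, T2.r 4)
[6] T1.cas  hit  (counter 5, T1.r 4)
[7] T3.load  rd  (counter 5, T3.r 5)
[8] T3.cas  hit  (counter 6, T3.r 5)
[9] T0.cas  miss  (counter 6, T0.r 4)
[10] T2.cas  miss  (counter 6, T2.r 4)

A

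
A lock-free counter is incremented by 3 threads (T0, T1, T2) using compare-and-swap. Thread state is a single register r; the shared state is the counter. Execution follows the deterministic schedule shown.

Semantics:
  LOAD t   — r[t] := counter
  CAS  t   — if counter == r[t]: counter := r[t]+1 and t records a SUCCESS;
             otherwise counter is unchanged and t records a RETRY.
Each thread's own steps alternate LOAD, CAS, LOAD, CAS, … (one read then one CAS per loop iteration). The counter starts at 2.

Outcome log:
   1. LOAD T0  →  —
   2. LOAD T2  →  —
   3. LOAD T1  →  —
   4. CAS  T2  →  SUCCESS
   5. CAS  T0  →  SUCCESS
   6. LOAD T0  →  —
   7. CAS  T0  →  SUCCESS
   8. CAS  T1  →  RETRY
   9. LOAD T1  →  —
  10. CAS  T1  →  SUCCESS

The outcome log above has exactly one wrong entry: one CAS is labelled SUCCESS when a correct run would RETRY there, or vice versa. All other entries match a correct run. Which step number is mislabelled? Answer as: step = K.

Reference trace:
step 1: T0 LOAD ⇒ load; ctr=2 reg=2
step 2: T2 LOAD ⇒ load; ctr=2 reg=2
step 3: T1 LOAD ⇒ load; ctr=2 reg=2
step 4: T2 CAS ⇒ ok; ctr=3 reg=2
step 5: T0 CAS ⇒ retry; ctr=3 reg=2
step 6: T0 LOAD ⇒ load; ctr=3 reg=3
step 7: T0 CAS ⇒ ok; ctr=4 reg=3
step 8: T1 CAS ⇒ retry; ctr=4 reg=2
step 9: T1 LOAD ⇒ load; ctr=4 reg=4
step 10: T1 CAS ⇒ ok; ctr=5 reg=4
Mismatch at 5.

step = 5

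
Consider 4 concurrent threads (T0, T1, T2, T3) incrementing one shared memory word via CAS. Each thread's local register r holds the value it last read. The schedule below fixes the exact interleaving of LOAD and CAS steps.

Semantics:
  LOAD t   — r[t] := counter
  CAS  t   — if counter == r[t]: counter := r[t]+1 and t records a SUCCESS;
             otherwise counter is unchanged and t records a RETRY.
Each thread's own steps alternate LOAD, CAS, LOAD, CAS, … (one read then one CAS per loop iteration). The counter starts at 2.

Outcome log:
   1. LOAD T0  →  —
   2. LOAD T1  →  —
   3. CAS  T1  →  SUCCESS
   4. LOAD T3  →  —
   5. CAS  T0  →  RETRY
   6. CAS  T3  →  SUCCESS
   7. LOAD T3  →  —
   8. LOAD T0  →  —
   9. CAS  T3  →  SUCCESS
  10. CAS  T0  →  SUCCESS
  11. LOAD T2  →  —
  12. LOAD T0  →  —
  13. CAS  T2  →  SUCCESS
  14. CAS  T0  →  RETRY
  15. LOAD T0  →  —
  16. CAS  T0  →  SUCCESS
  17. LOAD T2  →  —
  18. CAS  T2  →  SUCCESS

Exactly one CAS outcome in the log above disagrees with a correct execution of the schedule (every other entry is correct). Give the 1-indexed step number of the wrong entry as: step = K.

Correct run:
T0 LOAD — after: cnt=2, r=2 — load
T1 LOAD — after: cnt=2, r=2 — load
T1 CAS — after: cnt=3, r=2 — ok
T3 LOAD — after: cnt=3, r=3 — load
T0 CAS — after: cnt=3, r=2 — retry
T3 CAS — after: cnt=4, r=3 — ok
T3 LOAD — after: cnt=4, r=4 — load
T0 LOAD — after: cnt=4, r=4 — load
T3 CAS — after: cnt=5, r=4 — ok
T0 CAS — after: cnt=5, r=4 — retry
T2 LOAD — after: cnt=5, r=5 — load
T0 LOAD — after: cnt=5, r=5 — load
T2 CAS — after: cnt=6, r=5 — ok
T0 CAS — after: cnt=6, r=5 — retry
T0 LOAD — after: cnt=6, r=6 — load
T0 CAS — after: cnt=7, r=6 — ok
T2 LOAD — after: cnt=7, r=7 — load
T2 CAS — after: cnt=8, r=7 — ok
Log disagrees first at step 10.

step = 10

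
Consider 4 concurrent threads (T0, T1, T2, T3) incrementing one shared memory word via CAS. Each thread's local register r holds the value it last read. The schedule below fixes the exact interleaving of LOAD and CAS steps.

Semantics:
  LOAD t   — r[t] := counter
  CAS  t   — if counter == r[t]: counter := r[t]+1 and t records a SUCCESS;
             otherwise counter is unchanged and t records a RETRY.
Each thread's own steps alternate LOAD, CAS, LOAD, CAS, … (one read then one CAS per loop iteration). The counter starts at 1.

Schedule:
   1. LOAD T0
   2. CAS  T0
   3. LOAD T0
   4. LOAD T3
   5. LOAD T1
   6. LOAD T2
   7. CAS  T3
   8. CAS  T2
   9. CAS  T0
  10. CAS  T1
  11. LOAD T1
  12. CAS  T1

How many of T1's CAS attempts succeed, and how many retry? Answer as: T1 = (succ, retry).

T1 = (1, 1)

   1) LOAD T0:  M=1  r_T0=1
   2) CAS  T0:  M=2  r_T0=1 ✓
   3) LOAD T0:  M=2  r_T0=2
   4) LOAD T3:  M=2  r_T3=2
   5) LOAD T1:  M=2  r_T1=2
   6) LOAD T2:  M=2  r_T2=2
   7) CAS  T3:  M=3  r_T3=2 ✓
   8) CAS  T2:  M=3  r_T2=2 ✗
   9) CAS  T0:  M=3  r_T0=2 ✗
  10) CAS  T1:  M=3  r_T1=2 ✗
  11) LOAD T1:  M=3  r_T1=3
  12) CAS  T1:  M=4  r_T1=3 ✓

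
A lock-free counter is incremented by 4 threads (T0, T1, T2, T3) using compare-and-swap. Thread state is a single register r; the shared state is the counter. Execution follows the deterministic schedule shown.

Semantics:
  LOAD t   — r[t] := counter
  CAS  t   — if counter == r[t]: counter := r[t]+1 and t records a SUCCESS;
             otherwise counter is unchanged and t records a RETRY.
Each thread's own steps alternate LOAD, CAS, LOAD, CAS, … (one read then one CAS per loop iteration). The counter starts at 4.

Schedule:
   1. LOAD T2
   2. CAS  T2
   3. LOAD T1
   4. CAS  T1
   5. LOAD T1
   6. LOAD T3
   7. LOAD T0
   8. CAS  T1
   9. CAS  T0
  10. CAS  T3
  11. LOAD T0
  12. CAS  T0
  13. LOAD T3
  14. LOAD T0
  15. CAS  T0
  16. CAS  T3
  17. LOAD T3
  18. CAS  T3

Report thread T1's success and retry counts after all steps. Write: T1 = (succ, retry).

T1 = (2, 0)

step 1: T2 LOAD ⇒ load; ctr=4 reg=4
step 2: T2 CAS ⇒ ok; ctr=5 reg=4
step 3: T1 LOAD ⇒ load; ctr=5 reg=5
step 4: T1 CAS ⇒ ok; ctr=6 reg=5
step 5: T1 LOAD ⇒ load; ctr=6 reg=6
step 6: T3 LOAD ⇒ load; ctr=6 reg=6
step 7: T0 LOAD ⇒ load; ctr=6 reg=6
step 8: T1 CAS ⇒ ok; ctr=7 reg=6
step 9: T0 CAS ⇒ retry; ctr=7 reg=6
step 10: T3 CAS ⇒ retry; ctr=7 reg=6
step 11: T0 LOAD ⇒ load; ctr=7 reg=7
step 12: T0 CAS ⇒ ok; ctr=8 reg=7
step 13: T3 LOAD ⇒ load; ctr=8 reg=8
step 14: T0 LOAD ⇒ load; ctr=8 reg=8
step 15: T0 CAS ⇒ ok; ctr=9 reg=8
step 16: T3 CAS ⇒ retry; ctr=9 reg=8
step 17: T3 LOAD ⇒ load; ctr=9 reg=9
step 18: T3 CAS ⇒ ok; ctr=10 reg=9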